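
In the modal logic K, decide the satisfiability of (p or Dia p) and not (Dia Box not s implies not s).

Satisfiable (open branch found)

1. (p or Dia p) and not (Dia Box not s implies not s), w0
2. p or Dia p, w0
3. not (Dia Box not s implies not s), w0
4. Dia Box not s, w0
5. s, w0
6. Dia p, w0
7. Box not s, w1
8. p, w2
Accessibility: w0Rw1, w0Rw2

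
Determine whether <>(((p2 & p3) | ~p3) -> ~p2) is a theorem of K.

Tableau for the negation ~<>(((p2 & p3) | ~p3) -> ~p2):
1. ~<>(((p2 & p3) | ~p3) -> ~p2), w0
The negation has an open branch (countermodel exists).

No, not valid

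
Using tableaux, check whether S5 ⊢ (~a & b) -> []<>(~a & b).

Yes, valid

Tableau for the negation ~((~a & b) -> []<>(~a & b)):
1. ~((~a & b) -> []<>(~a & b)), u
2. ~a & b, u
3. ~[]<>(~a & b), u
4. ~a, u
5. b, u
6. ~<>(~a & b), v
7. ~(~a & b), u
8. ~(~a & b), v
9. ~b, u
Accessibility: uRu, uRv, vRu, vRv
Branch closes: b and ~b both at u.
Every branch of the negation's tableau closes; the branch above is one of them.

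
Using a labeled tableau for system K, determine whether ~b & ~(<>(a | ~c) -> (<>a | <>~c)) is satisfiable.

Unsatisfiable (every branch closes)

1. ~b & ~(<>(a | ~c) -> (<>a | <>~c)), u
2. ~b, u   [&-rule on 1]
3. ~(<>(a | ~c) -> (<>a | <>~c)), u   [&-rule on 1]
4. <>(a | ~c), u   [~->-rule on 3]
5. ~(<>a | <>~c), u   [~->-rule on 3]
6. ~<>a, u   [~|-rule on 5]
7. ~<>~c, u   [~|-rule on 5]
8. a | ~c, v   [<>-rule on 4: fresh world v, uRv]
9. ~a, v   [~<>-rule on 6 via uRv]
10. c, v   [~<>-rule on 7 via uRv]
11. ~c, v   [|-rule on 8 (branches; this branch)]
Accessibility: uRv
Branch closes: c and ~c both at v.
(One branch shown.) All branches close.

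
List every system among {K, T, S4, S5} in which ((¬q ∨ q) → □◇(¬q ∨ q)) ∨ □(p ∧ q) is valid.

T-tableau for the negation ¬(((¬q ∨ q) → □◇(¬q ∨ q)) ∨ □(p ∧ q)):
1. ¬(((¬q ∨ q) → □◇(¬q ∨ q)) ∨ □(p ∧ q)), w0
2. ¬((¬q ∨ q) → □◇(¬q ∨ q)), w0   [¬∨-rule on 1]
3. ¬□(p ∧ q), w0   [¬∨-rule on 1]
4. ¬q ∨ q, w0   [¬→-rule on 2]
5. ¬□◇(¬q ∨ q), w0   [¬→-rule on 2]
6. q, w0   [∨-rule on 4 (branches; this branch)]
7. ¬(p ∧ q), w1   [¬□-rule on 3: fresh world w1, w0Rw1]
8. ¬q, w1   [¬∧-rule on 7 (branches; this branch)]
9. ¬◇(¬q ∨ q), w2   [¬□-rule on 5: fresh world w2, w0Rw2]
10. ¬(¬q ∨ q), w2   [¬◇-rule on 9 via w2Rw2]
11. q, w2   [¬∨-rule on 10]
12. ¬q, w2   [¬∨-rule on 10]
Accessibility: w0Rw0, w0Rw1, w0Rw2, w1Rw1, w2Rw2
Branch closes: q and ¬q both at w2.
Every branch closes (one shown): valid in T, hence also in S4, S5 (every theorem of T is a theorem of S4 and S5).
K-tableau for the negation ¬(((¬q ∨ q) → □◇(¬q ∨ q)) ∨ □(p ∧ q)):
1. ¬(((¬q ∨ q) → □◇(¬q ∨ q)) ∨ □(p ∧ q)), w0
2. ¬((¬q ∨ q) → □◇(¬q ∨ q)), w0   [¬∨-rule on 1]
3. ¬□(p ∧ q), w0   [¬∨-rule on 1]
4. ¬q ∨ q, w0   [¬→-rule on 2]
5. ¬□◇(¬q ∨ q), w0   [¬→-rule on 2]
6. q, w0   [∨-rule on 4 (branches; this branch)]
7. ¬(p ∧ q), w1   [¬□-rule on 3: fresh world w1, w0Rw1]
8. ¬q, w1   [¬∧-rule on 7 (branches; this branch)]
9. ¬◇(¬q ∨ q), w2   [¬□-rule on 5: fresh world w2, w0Rw2]
Accessibility: w0Rw1, w0Rw2
Complete open branch: countermodel on a K-frame, so not valid in K.

T, S4, S5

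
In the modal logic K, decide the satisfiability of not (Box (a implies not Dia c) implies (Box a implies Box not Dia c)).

Unsatisfiable (every branch closes)

1. not (Box (a implies not Dia c) implies (Box a implies Box not Dia c)), w0
2. Box (a implies not Dia c), w0
3. not (Box a implies Box not Dia c), w0
4. Box a, w0
5. not Box not Dia c, w0
6. Dia c, w1
7. a implies not Dia c, w1
8. a, w1
9. not Dia c, w1
10. c, w2
11. not c, w2
Accessibility: w0Rw1, w1Rw2
Branch closes: c and not c both at w2.
(One branch shown.) All branches close.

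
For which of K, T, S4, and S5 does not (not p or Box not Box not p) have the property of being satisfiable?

K, T, S4

S5-tableau for the formula:
1. not (not p or Box not Box not p), u
2. p, u
3. not Box not Box not p, u
4. Box not p, v
5. not p, u
Accessibility: uRu, uRv, vRu, vRv
Branch closes: p and not p both at u.
Every branch closes (one shown): unsatisfiable in S5.
S4-tableau for the formula:
1. not (not p or Box not Box not p), u
2. p, u
3. not Box not Box not p, u
4. Box not p, v
5. not p, v
Accessibility: uRu, uRv, vRv
Complete open branch: satisfiable in S4, hence also in K, T (this S4-model is also a K-model and a T-model).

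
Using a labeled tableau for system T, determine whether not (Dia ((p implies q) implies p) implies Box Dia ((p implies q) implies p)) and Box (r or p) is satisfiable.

Yes, satisfiable

1. not (Dia ((p implies q) implies p) implies Box Dia ((p implies q) implies p)) and Box (r or p), w0
2. not (Dia ((p implies q) implies p) implies Box Dia ((p implies q) implies p)), w0
3. Box (r or p), w0
4. Dia ((p implies q) implies p), w0
5. not Box Dia ((p implies q) implies p), w0
6. r or p, w0
7. p, w0
8. (p implies q) implies p, w1
9. r or p, w1
10. p, w1
11. not Dia ((p implies q) implies p), w2
12. r or p, w2
13. not ((p implies q) implies p), w2
14. p implies q, w2
15. not p, w2
16. r, w2
17. q, w2
Accessibility: w0Rw0, w0Rw1, w0Rw2, w1Rw1, w2Rw2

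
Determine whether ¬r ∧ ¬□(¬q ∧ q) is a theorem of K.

Invalid (countermodel exists)

Tableau for the negation ¬(¬r ∧ ¬□(¬q ∧ q)):
1. ¬(¬r ∧ ¬□(¬q ∧ q)), 0
2. □(¬q ∧ q), 0
The negation has an open branch (countermodel exists).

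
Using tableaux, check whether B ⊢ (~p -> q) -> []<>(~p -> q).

Tableau for the negation ~((~p -> q) -> []<>(~p -> q)):
1. ~((~p -> q) -> []<>(~p -> q)), w0
2. ~p -> q, w0
3. ~[]<>(~p -> q), w0
4. q, w0
5. ~<>(~p -> q), w1
6. ~(~p -> q), w0
7. ~p, w0
8. ~q, w0
Accessibility: w0Rw0, w0Rw1, w1Rw0, w1Rw1
Branch closes: q and ~q both at w0.
Every branch of the negation's tableau closes; the branch above is one of them.

Valid in B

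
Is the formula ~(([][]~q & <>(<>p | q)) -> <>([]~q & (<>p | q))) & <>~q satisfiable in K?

1. ~(([][]~q & <>(<>p | q)) -> <>([]~q & (<>p | q))) & <>~q, u
2. ~(([][]~q & <>(<>p | q)) -> <>([]~q & (<>p | q))), u
3. <>~q, u
4. [][]~q & <>(<>p | q), u
5. ~<>([]~q & (<>p | q)), u
6. [][]~q, u
7. <>(<>p | q), u
8. ~q, v
9. ~([]~q & (<>p | q)), v
10. []~q, v
11. ~(<>p | q), v
12. ~<>p, v
13. <>p | q, w
14. ~([]~q & (<>p | q)), w
15. []~q, w
16. <>p, w
17. ~[]~q, w
18. p, x
19. ~q, x
20. q, y
21. ~q, y
Accessibility: uRv, uRw, wRx, wRy
Branch closes: q and ~q both at y.
(One branch shown.) All branches close.

Unsatisfiable (every branch closes)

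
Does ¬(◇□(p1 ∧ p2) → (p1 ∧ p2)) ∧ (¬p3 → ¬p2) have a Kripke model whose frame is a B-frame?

Unsatisfiable (every branch closes)

1. ¬(◇□(p1 ∧ p2) → (p1 ∧ p2)) ∧ (¬p3 → ¬p2), w0
2. ¬(◇□(p1 ∧ p2) → (p1 ∧ p2)), w0   [∧-rule on 1]
3. ¬p3 → ¬p2, w0   [∧-rule on 1]
4. ◇□(p1 ∧ p2), w0   [¬→-rule on 2]
5. ¬(p1 ∧ p2), w0   [¬→-rule on 2]
6. ¬p2, w0   [→-rule on 3 (branches; this branch)]
7. □(p1 ∧ p2), w1   [◇-rule on 4: fresh world w1, w0Rw1]
8. p1 ∧ p2, w0   [□-rule on 7 via w1Rw0]
9. p1, w0   [∧-rule on 8]
10. p2, w0   [∧-rule on 8]
Accessibility: w0Rw0, w0Rw1, w1Rw0, w1Rw1
Branch closes: p2 and ¬p2 both at w0.
Every branch closes; the branch above is one of them.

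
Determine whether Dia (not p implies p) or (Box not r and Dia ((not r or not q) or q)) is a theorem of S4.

Tableau for the negation not (Dia (not p implies p) or (Box not r and Dia ((not r or not q) or q))):
1. not (Dia (not p implies p) or (Box not r and Dia ((not r or not q) or q))), u
2. not Dia (not p implies p), u
3. not (Box not r and Dia ((not r or not q) or q)), u
4. not (not p implies p), u
5. not p, u
6. not Box not r, u
7. r, v
8. not (not p implies p), v
9. not p, v
Accessibility: uRu, uRv, vRv
The negation has an open branch (countermodel exists).

No, not valid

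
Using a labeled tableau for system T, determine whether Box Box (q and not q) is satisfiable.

No, unsatisfiable

1. Box Box (q and not q), u
2. Box (q and not q), u
3. q and not q, u
4. q, u
5. not q, u
Accessibility: uRu
Branch closes: q and not q both at u.
Every branch closes; the branch above is one of them.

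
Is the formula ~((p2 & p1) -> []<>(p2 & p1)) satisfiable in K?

Satisfiable

1. ~((p2 & p1) -> []<>(p2 & p1)), u
2. p2 & p1, u
3. ~[]<>(p2 & p1), u
4. p2, u
5. p1, u
6. ~<>(p2 & p1), v
Accessibility: uRv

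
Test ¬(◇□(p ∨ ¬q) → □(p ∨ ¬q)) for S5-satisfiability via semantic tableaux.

1. ¬(◇□(p ∨ ¬q) → □(p ∨ ¬q)), 0
2. ◇□(p ∨ ¬q), 0   [¬→-rule on 1]
3. ¬□(p ∨ ¬q), 0   [¬→-rule on 1]
4. □(p ∨ ¬q), 1   [◇-rule on 2: fresh world 1, 0R1]
5. p ∨ ¬q, 0   [□-rule on 4 via 1R0]
6. p ∨ ¬q, 1   [□-rule on 4 via 1R1]
7. ¬q, 0   [∨-rule on 5 (branches; this branch)]
8. ¬q, 1   [∨-rule on 6 (branches; this branch)]
9. ¬(p ∨ ¬q), 2   [¬□-rule on 3: fresh world 2, 0R2]
10. ¬p, 2   [¬∨-rule on 9]
11. q, 2   [¬∨-rule on 9]
12. p ∨ ¬q, 2   [□-rule on 4 via 1R2]
13. ¬q, 2   [∨-rule on 12 (branches; this branch)]
Accessibility: 0R0, 0R1, 0R2, 1R0, 1R1, 1R2, 2R0, 2R1, 2R2
Branch closes: q and ¬q both at 2.
(One branch shown.) All branches close.

Unsatisfiable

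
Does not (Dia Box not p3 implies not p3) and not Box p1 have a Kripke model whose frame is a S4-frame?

Satisfiable

1. not (Dia Box not p3 implies not p3) and not Box p1, 0
2. not (Dia Box not p3 implies not p3), 0
3. not Box p1, 0
4. Dia Box not p3, 0
5. p3, 0
6. not p1, 1
7. Box not p3, 2
8. not p3, 2
Accessibility: 0R0, 0R1, 0R2, 1R1, 2R2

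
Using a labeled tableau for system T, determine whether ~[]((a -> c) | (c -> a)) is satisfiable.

1. ~[]((a -> c) | (c -> a)), 0
2. ~((a -> c) | (c -> a)), 1   [~[]-rule on 1: fresh world 1, 0R1]
3. ~(a -> c), 1   [~|-rule on 2]
4. ~(c -> a), 1   [~|-rule on 2]
5. a, 1   [~->-rule on 3]
6. ~c, 1   [~->-rule on 3]
7. c, 1   [~->-rule on 4]
8. ~a, 1   [~->-rule on 4]
Accessibility: 0R0, 0R1, 1R1
Branch closes: c and ~c both at 1.
(One branch shown.) All branches close.

Unsatisfiable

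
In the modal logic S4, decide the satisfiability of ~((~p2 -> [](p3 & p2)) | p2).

Satisfiable (open branch found)

1. ~((~p2 -> [](p3 & p2)) | p2), w0
2. ~(~p2 -> [](p3 & p2)), w0   [~|-rule on 1]
3. ~p2, w0   [~|-rule on 1]
4. ~[](p3 & p2), w0   [~->-rule on 2]
5. ~(p3 & p2), w1   [~[]-rule on 4: fresh world w1, w0Rw1]
6. ~p2, w1   [~&-rule on 5 (branches; this branch)]
Accessibility: w0Rw0, w0Rw1, w1Rw1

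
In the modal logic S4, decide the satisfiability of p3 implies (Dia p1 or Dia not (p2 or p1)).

1. p3 implies (Dia p1 or Dia not (p2 or p1)), 0
2. Dia p1 or Dia not (p2 or p1), 0   [implies-rule on 1 (branches; this branch)]
3. Dia not (p2 or p1), 0   [or-rule on 2 (branches; this branch)]
4. not (p2 or p1), 1   [Dia-rule on 3: fresh world 1, 0R1]
5. not p2, 1   [neg-or-rule on 4]
6. not p1, 1   [neg-or-rule on 4]
Accessibility: 0R0, 0R1, 1R1

Satisfiable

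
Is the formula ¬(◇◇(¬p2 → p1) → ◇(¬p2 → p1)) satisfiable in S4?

1. ¬(◇◇(¬p2 → p1) → ◇(¬p2 → p1)), u
2. ◇◇(¬p2 → p1), u
3. ¬◇(¬p2 → p1), u
4. ¬(¬p2 → p1), u
5. ¬p2, u
6. ¬p1, u
7. ◇(¬p2 → p1), v
8. ¬(¬p2 → p1), v
9. ¬p2, v
10. ¬p1, v
11. ¬p2 → p1, w
12. ¬(¬p2 → p1), w
13. ¬p2, w
14. ¬p1, w
15. p1, w
Accessibility: uRu, uRv, uRw, vRv, vRw, wRw
Branch closes: p1 and ¬p1 both at w.
(One branch shown.) All branches close.

Unsatisfiable (every branch closes)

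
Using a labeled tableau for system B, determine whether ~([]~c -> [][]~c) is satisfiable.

1. ~([]~c -> [][]~c), 0
2. []~c, 0   [~->-rule on 1]
3. ~[][]~c, 0   [~->-rule on 1]
4. ~c, 0   [[]-rule on 2 via 0R0]
5. ~[]~c, 1   [~[]-rule on 3: fresh world 1, 0R1]
6. ~c, 1   [[]-rule on 2 via 0R1]
7. c, 2   [~[]-rule on 5: fresh world 2, 1R2]
Accessibility: 0R0, 0R1, 1R0, 1R1, 1R2, 2R1, 2R2

Satisfiable (open branch found)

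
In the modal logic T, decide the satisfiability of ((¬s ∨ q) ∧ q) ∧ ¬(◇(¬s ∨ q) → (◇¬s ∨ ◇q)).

No, unsatisfiable

1. ((¬s ∨ q) ∧ q) ∧ ¬(◇(¬s ∨ q) → (◇¬s ∨ ◇q)), 0
2. (¬s ∨ q) ∧ q, 0
3. ¬(◇(¬s ∨ q) → (◇¬s ∨ ◇q)), 0
4. ¬s ∨ q, 0
5. q, 0
6. ◇(¬s ∨ q), 0
7. ¬(◇¬s ∨ ◇q), 0
8. ¬◇¬s, 0
9. ¬◇q, 0
10. s, 0
11. ¬q, 0
Accessibility: 0R0
Branch closes: q and ¬q both at 0.
Every branch closes; the branch above is one of them.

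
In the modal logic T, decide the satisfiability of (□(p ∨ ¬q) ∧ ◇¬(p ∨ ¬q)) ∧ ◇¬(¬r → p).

Unsatisfiable

1. (□(p ∨ ¬q) ∧ ◇¬(p ∨ ¬q)) ∧ ◇¬(¬r → p), 0
2. □(p ∨ ¬q) ∧ ◇¬(p ∨ ¬q), 0   [∧-rule on 1]
3. ◇¬(¬r → p), 0   [∧-rule on 1]
4. □(p ∨ ¬q), 0   [∧-rule on 2]
5. ◇¬(p ∨ ¬q), 0   [∧-rule on 2]
6. p ∨ ¬q, 0   [□-rule on 4 via 0R0]
7. ¬q, 0   [∨-rule on 6 (branches; this branch)]
8. ¬(¬r → p), 1   [◇-rule on 3: fresh world 1, 0R1]
9. ¬r, 1   [¬→-rule on 8]
10. ¬p, 1   [¬→-rule on 8]
11. p ∨ ¬q, 1   [□-rule on 4 via 0R1]
12. ¬q, 1   [∨-rule on 11 (branches; this branch)]
13. ¬(p ∨ ¬q), 2   [◇-rule on 5: fresh world 2, 0R2]
14. ¬p, 2   [¬∨-rule on 13]
15. q, 2   [¬∨-rule on 13]
16. p ∨ ¬q, 2   [□-rule on 4 via 0R2]
17. ¬q, 2   [∨-rule on 16 (branches; this branch)]
Accessibility: 0R0, 0R1, 0R2, 1R1, 2R2
Branch closes: q and ¬q both at 2.
All branches of the tableau close; one closing branch shown above.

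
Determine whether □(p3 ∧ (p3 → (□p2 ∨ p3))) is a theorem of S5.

Tableau for the negation ¬□(p3 ∧ (p3 → (□p2 ∨ p3))):
1. ¬□(p3 ∧ (p3 → (□p2 ∨ p3))), 0
2. ¬(p3 ∧ (p3 → (□p2 ∨ p3))), 1
3. ¬p3, 1
Accessibility: 0R0, 0R1, 1R0, 1R1
The negation has an open branch (countermodel exists).

Invalid (countermodel exists)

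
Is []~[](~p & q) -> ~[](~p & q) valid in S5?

Valid

Tableau for the negation ~([]~[](~p & q) -> ~[](~p & q)):
1. ~([]~[](~p & q) -> ~[](~p & q)), u
2. []~[](~p & q), u
3. [](~p & q), u
4. ~[](~p & q), u
5. ~p & q, u
6. ~p, u
7. q, u
8. ~(~p & q), v
9. ~[](~p & q), v
10. ~p & q, v
11. ~p, v
12. q, v
13. ~q, v
Accessibility: uRu, uRv, vRu, vRv
Branch closes: q and ~q both at v.
Every branch of the negation's tableau closes; the branch above is one of them.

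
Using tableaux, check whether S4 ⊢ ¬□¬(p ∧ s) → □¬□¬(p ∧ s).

Tableau for the negation ¬(¬□¬(p ∧ s) → □¬□¬(p ∧ s)):
1. ¬(¬□¬(p ∧ s) → □¬□¬(p ∧ s)), u
2. ¬□¬(p ∧ s), u   [¬→-rule on 1]
3. ¬□¬□¬(p ∧ s), u   [¬→-rule on 1]
4. p ∧ s, v   [¬□-rule on 2: fresh world v, uRv]
5. p, v   [∧-rule on 4]
6. s, v   [∧-rule on 4]
7. □¬(p ∧ s), w   [¬□-rule on 3: fresh world w, uRw]
8. ¬(p ∧ s), w   [□-rule on 7 via wRw]
9. ¬s, w   [¬∧-rule on 8 (branches; this branch)]
Accessibility: uRu, uRv, uRw, vRv, wRw
The negation has an open branch (countermodel exists).

Not valid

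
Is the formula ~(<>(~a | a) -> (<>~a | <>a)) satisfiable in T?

No, unsatisfiable

1. ~(<>(~a | a) -> (<>~a | <>a)), w0
2. <>(~a | a), w0   [~->-rule on 1]
3. ~(<>~a | <>a), w0   [~->-rule on 1]
4. ~<>~a, w0   [~|-rule on 3]
5. ~<>a, w0   [~|-rule on 3]
6. a, w0   [~<>-rule on 4 via w0Rw0]
7. ~a, w0   [~<>-rule on 5 via w0Rw0]
Accessibility: w0Rw0
Branch closes: a and ~a both at w0.
Every branch closes; the branch above is one of them.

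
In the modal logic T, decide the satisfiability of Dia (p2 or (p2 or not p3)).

Satisfiable

1. Dia (p2 or (p2 or not p3)), w0
2. p2 or (p2 or not p3), w1   [Dia-rule on 1: fresh world w1, w0Rw1]
3. p2 or not p3, w1   [or-rule on 2 (branches; this branch)]
4. not p3, w1   [or-rule on 3 (branches; this branch)]
Accessibility: w0Rw0, w0Rw1, w1Rw1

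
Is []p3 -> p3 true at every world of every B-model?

Tableau for the negation ~([]p3 -> p3):
1. ~([]p3 -> p3), 0
2. []p3, 0
3. ~p3, 0
4. p3, 0
Accessibility: 0R0
Branch closes: p3 and ~p3 both at 0.
All branches of the negation close; one closing branch shown above.

Valid in B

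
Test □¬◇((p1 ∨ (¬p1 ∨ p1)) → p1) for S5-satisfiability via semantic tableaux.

1. □¬◇((p1 ∨ (¬p1 ∨ p1)) → p1), w0
2. ¬◇((p1 ∨ (¬p1 ∨ p1)) → p1), w0
3. ¬((p1 ∨ (¬p1 ∨ p1)) → p1), w0
4. p1 ∨ (¬p1 ∨ p1), w0
5. ¬p1, w0
6. ¬p1 ∨ p1, w0
Accessibility: w0Rw0

Satisfiable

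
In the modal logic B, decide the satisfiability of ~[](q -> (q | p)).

1. ~[](q -> (q | p)), w0
2. ~(q -> (q | p)), w1
3. q, w1
4. ~(q | p), w1
5. ~q, w1
6. ~p, w1
Accessibility: w0Rw0, w0Rw1, w1Rw0, w1Rw1
Branch closes: q and ~q both at w1.
(One branch shown.) All branches close.

No, unsatisfiable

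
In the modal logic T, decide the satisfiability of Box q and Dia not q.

No, unsatisfiable

1. Box q and Dia not q, u
2. Box q, u
3. Dia not q, u
4. q, u
5. not q, v
6. q, v
Accessibility: uRu, uRv, vRv
Branch closes: q and not q both at v.
Every branch closes; the branch above is one of them.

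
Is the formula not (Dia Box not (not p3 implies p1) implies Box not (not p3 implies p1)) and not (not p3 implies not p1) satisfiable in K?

Yes, satisfiable

1. not (Dia Box not (not p3 implies p1) implies Box not (not p3 implies p1)) and not (not p3 implies not p1), w0
2. not (Dia Box not (not p3 implies p1) implies Box not (not p3 implies p1)), w0   [and-rule on 1]
3. not (not p3 implies not p1), w0   [and-rule on 1]
4. Dia Box not (not p3 implies p1), w0   [neg-implies-rule on 2]
5. not Box not (not p3 implies p1), w0   [neg-implies-rule on 2]
6. not p3, w0   [neg-implies-rule on 3]
7. p1, w0   [neg-implies-rule on 3]
8. Box not (not p3 implies p1), w1   [Dia-rule on 4: fresh world w1, w0Rw1]
9. not p3 implies p1, w2   [neg-Box-rule on 5: fresh world w2, w0Rw2]
10. p1, w2   [implies-rule on 9 (branches; this branch)]
Accessibility: w0Rw1, w0Rw2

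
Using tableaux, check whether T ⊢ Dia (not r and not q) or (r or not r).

Valid

Tableau for the negation not (Dia (not r and not q) or (r or not r)):
1. not (Dia (not r and not q) or (r or not r)), 0
2. not Dia (not r and not q), 0   [neg-or-rule on 1]
3. not (r or not r), 0   [neg-or-rule on 1]
4. not r, 0   [neg-or-rule on 3]
5. r, 0   [neg-or-rule on 3]
Accessibility: 0R0
Branch closes: r and not r both at 0.
Every branch of the negation's tableau closes; the branch above is one of them.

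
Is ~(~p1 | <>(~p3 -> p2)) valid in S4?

Not valid

Tableau for the negation ~p1 | <>(~p3 -> p2):
1. ~p1 | <>(~p3 -> p2), 0
2. <>(~p3 -> p2), 0
3. ~p3 -> p2, 1
4. p2, 1
Accessibility: 0R0, 0R1, 1R1
The negation has an open branch (countermodel exists).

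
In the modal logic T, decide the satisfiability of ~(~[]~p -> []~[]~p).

1. ~(~[]~p -> []~[]~p), u
2. ~[]~p, u   [~->-rule on 1]
3. ~[]~[]~p, u   [~->-rule on 1]
4. p, v   [~[]-rule on 2: fresh world v, uRv]
5. []~p, w   [~[]-rule on 3: fresh world w, uRw]
6. ~p, w   [[]-rule on 5 via wRw]
Accessibility: uRu, uRv, uRw, vRv, wRw

Yes, satisfiable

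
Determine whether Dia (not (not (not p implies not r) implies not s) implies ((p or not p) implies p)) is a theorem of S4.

Tableau for the negation not Dia (not (not (not p implies not r) implies not s) implies ((p or not p) implies p)):
1. not Dia (not (not (not p implies not r) implies not s) implies ((p or not p) implies p)), u
2. not (not (not (not p implies not r) implies not s) implies ((p or not p) implies p)), u   [neg-Dia-rule on 1 via uRu]
3. not (not (not p implies not r) implies not s), u   [neg-implies-rule on 2]
4. not ((p or not p) implies p), u   [neg-implies-rule on 2]
5. not (not p implies not r), u   [neg-implies-rule on 3]
6. s, u   [neg-implies-rule on 3]
7. p or not p, u   [neg-implies-rule on 4]
8. not p, u   [neg-implies-rule on 4]
9. r, u   [neg-implies-rule on 5]
Accessibility: uRu
The negation has an open branch (countermodel exists).

No, not valid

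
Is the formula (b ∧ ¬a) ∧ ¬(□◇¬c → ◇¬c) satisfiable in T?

1. (b ∧ ¬a) ∧ ¬(□◇¬c → ◇¬c), 0
2. b ∧ ¬a, 0
3. ¬(□◇¬c → ◇¬c), 0
4. b, 0
5. ¬a, 0
6. □◇¬c, 0
7. ¬◇¬c, 0
8. ◇¬c, 0
9. c, 0
10. ¬c, 1
11. ◇¬c, 1
12. c, 1
Accessibility: 0R0, 0R1, 1R1
Branch closes: c and ¬c both at 1.
All branches of the tableau close; one closing branch shown above.

Unsatisfiable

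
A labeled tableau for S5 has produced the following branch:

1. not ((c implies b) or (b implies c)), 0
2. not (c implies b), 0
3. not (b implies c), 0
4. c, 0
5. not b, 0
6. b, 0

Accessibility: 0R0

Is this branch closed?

Both b and not b appear at 0.

Yes, closed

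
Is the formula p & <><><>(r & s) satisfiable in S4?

1. p & <><><>(r & s), w0
2. p, w0   [&-rule on 1]
3. <><><>(r & s), w0   [&-rule on 1]
4. <><>(r & s), w1   [<>-rule on 3: fresh world w1, w0Rw1]
5. <>(r & s), w2   [<>-rule on 4: fresh world w2, w1Rw2]
6. r & s, w3   [<>-rule on 5: fresh world w3, w2Rw3]
7. r, w3   [&-rule on 6]
8. s, w3   [&-rule on 6]
Accessibility: w0Rw0, w0Rw1, w0Rw2, w0Rw3, w1Rw1, w1Rw2, w1Rw3, w2Rw2, w2Rw3, w3Rw3

Satisfiable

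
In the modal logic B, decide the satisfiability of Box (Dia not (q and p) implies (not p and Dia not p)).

Yes, satisfiable

1. Box (Dia not (q and p) implies (not p and Dia not p)), w0
2. Dia not (q and p) implies (not p and Dia not p), w0   [Box-rule on 1 via w0Rw0]
3. not p and Dia not p, w0   [implies-rule on 2 (branches; this branch)]
4. not p, w0   [and-rule on 3]
5. Dia not p, w0   [and-rule on 3]
6. not p, w1   [Dia-rule on 5: fresh world w1, w0Rw1]
7. Dia not (q and p) implies (not p and Dia not p), w1   [Box-rule on 1 via w0Rw1]
8. not p and Dia not p, w1   [implies-rule on 7 (branches; this branch)]
9. Dia not p, w1   [and-rule on 8]
10. not p, w2   [Dia-rule on 9: fresh world w2, w1Rw2]
Accessibility: w0Rw0, w0Rw1, w1Rw0, w1Rw1, w1Rw2, w2Rw1, w2Rw2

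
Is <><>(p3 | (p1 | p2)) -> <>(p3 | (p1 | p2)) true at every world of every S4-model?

Valid

Tableau for the negation ~(<><>(p3 | (p1 | p2)) -> <>(p3 | (p1 | p2))):
1. ~(<><>(p3 | (p1 | p2)) -> <>(p3 | (p1 | p2))), u
2. <><>(p3 | (p1 | p2)), u
3. ~<>(p3 | (p1 | p2)), u
4. ~(p3 | (p1 | p2)), u
5. ~p3, u
6. ~(p1 | p2), u
7. ~p1, u
8. ~p2, u
9. <>(p3 | (p1 | p2)), v
10. ~(p3 | (p1 | p2)), v
11. ~p3, v
12. ~(p1 | p2), v
13. ~p1, v
14. ~p2, v
15. p3 | (p1 | p2), w
16. ~(p3 | (p1 | p2)), w
17. ~p3, w
18. ~(p1 | p2), w
19. ~p1, w
20. ~p2, w
21. p1 | p2, w
22. p2, w
Accessibility: uRu, uRv, uRw, vRv, vRw, wRw
Branch closes: p2 and ~p2 both at w.
All branches of the negation close; one closing branch shown above.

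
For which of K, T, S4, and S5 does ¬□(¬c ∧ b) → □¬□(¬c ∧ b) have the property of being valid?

S5

S4-tableau for the negation ¬(¬□(¬c ∧ b) → □¬□(¬c ∧ b)):
1. ¬(¬□(¬c ∧ b) → □¬□(¬c ∧ b)), w0
2. ¬□(¬c ∧ b), w0
3. ¬□¬□(¬c ∧ b), w0
4. ¬(¬c ∧ b), w1
5. ¬b, w1
6. □(¬c ∧ b), w2
7. ¬c ∧ b, w2
8. ¬c, w2
9. b, w2
Accessibility: w0Rw0, w0Rw1, w0Rw2, w1Rw1, w2Rw2
Complete open branch: countermodel on an S4-frame, so not valid in S4, nor in K, T (the same frame is also a K-frame and a T-frame).
S5-tableau for the negation ¬(¬□(¬c ∧ b) → □¬□(¬c ∧ b)):
1. ¬(¬□(¬c ∧ b) → □¬□(¬c ∧ b)), w0
2. ¬□(¬c ∧ b), w0
3. ¬□¬□(¬c ∧ b), w0
4. ¬(¬c ∧ b), w1
5. ¬b, w1
6. □(¬c ∧ b), w2
7. ¬c ∧ b, w0
8. ¬c, w0
9. b, w0
10. ¬c ∧ b, w1
11. ¬c, w1
12. b, w1
Accessibility: w0Rw0, w0Rw1, w0Rw2, w1Rw0, w1Rw1, w1Rw2, w2Rw0, w2Rw1, w2Rw2
Branch closes: b and ¬b both at w1.
Every branch closes (one shown): valid in S5.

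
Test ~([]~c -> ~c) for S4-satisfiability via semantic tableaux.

1. ~([]~c -> ~c), w0
2. []~c, w0
3. c, w0
4. ~c, w0
Accessibility: w0Rw0
Branch closes: c and ~c both at w0.
Every branch closes; the branch above is one of them.

Unsatisfiable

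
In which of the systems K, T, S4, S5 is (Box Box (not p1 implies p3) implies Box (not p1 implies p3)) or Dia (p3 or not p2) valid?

K-tableau for the negation not ((Box Box (not p1 implies p3) implies Box (not p1 implies p3)) or Dia (p3 or not p2)):
1. not ((Box Box (not p1 implies p3) implies Box (not p1 implies p3)) or Dia (p3 or not p2)), u
2. not (Box Box (not p1 implies p3) implies Box (not p1 implies p3)), u   [neg-or-rule on 1]
3. not Dia (p3 or not p2), u   [neg-or-rule on 1]
4. Box Box (not p1 implies p3), u   [neg-implies-rule on 2]
5. not Box (not p1 implies p3), u   [neg-implies-rule on 2]
6. not (not p1 implies p3), v   [neg-Box-rule on 5: fresh world v, uRv]
7. not p1, v   [neg-implies-rule on 6]
8. not p3, v   [neg-implies-rule on 6]
9. not (p3 or not p2), v   [neg-Dia-rule on 3 via uRv]
10. p2, v   [neg-or-rule on 9]
11. Box (not p1 implies p3), v   [Box-rule on 4 via uRv]
Accessibility: uRv
Complete open branch: countermodel on a K-frame, so not valid in K.
T-tableau for the negation not ((Box Box (not p1 implies p3) implies Box (not p1 implies p3)) or Dia (p3 or not p2)):
1. not ((Box Box (not p1 implies p3) implies Box (not p1 implies p3)) or Dia (p3 or not p2)), u
2. not (Box Box (not p1 implies p3) implies Box (not p1 implies p3)), u   [neg-or-rule on 1]
3. not Dia (p3 or not p2), u   [neg-or-rule on 1]
4. Box Box (not p1 implies p3), u   [neg-implies-rule on 2]
5. not Box (not p1 implies p3), u   [neg-implies-rule on 2]
6. not (p3 or not p2), u   [neg-Dia-rule on 3 via uRu]
7. not p3, u   [neg-or-rule on 6]
8. p2, u   [neg-or-rule on 6]
9. Box (not p1 implies p3), u   [Box-rule on 4 via uRu]
10. not p1 implies p3, u   [Box-rule on 9 via uRu]
11. p1, u   [implies-rule on 10 (branches; this branch)]
12. not (not p1 implies p3), v   [neg-Box-rule on 5: fresh world v, uRv]
13. not p1, v   [neg-implies-rule on 12]
14. not p3, v   [neg-implies-rule on 12]
15. not (p3 or not p2), v   [neg-Dia-rule on 3 via uRv]
16. p2, v   [neg-or-rule on 15]
17. Box (not p1 implies p3), v   [Box-rule on 4 via uRv]
18. not p1 implies p3, v   [Box-rule on 9 via uRv]
19. p3, v   [implies-rule on 18 (branches; this branch)]
Accessibility: uRu, uRv, vRv
Branch closes: p3 and not p3 both at v.
Every branch closes (one shown): valid in T, hence also in S4, S5 (every theorem of T is a theorem of S4 and S5).

T, S4, S5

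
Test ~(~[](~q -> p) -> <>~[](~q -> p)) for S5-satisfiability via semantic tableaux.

1. ~(~[](~q -> p) -> <>~[](~q -> p)), w0
2. ~[](~q -> p), w0
3. ~<>~[](~q -> p), w0
4. [](~q -> p), w0
5. ~q -> p, w0
6. p, w0
7. ~(~q -> p), w1
8. ~q, w1
9. ~p, w1
10. [](~q -> p), w1
11. ~q -> p, w1
12. p, w1
Accessibility: w0Rw0, w0Rw1, w1Rw0, w1Rw1
Branch closes: p and ~p both at w1.
(One branch shown.) All branches close.

No, unsatisfiable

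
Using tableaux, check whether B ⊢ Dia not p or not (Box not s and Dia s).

Valid

Tableau for the negation not (Dia not p or not (Box not s and Dia s)):
1. not (Dia not p or not (Box not s and Dia s)), 0
2. not Dia not p, 0
3. Box not s and Dia s, 0
4. Box not s, 0
5. Dia s, 0
6. p, 0
7. not s, 0
8. s, 1
9. p, 1
10. not s, 1
Accessibility: 0R0, 0R1, 1R0, 1R1
Branch closes: s and not s both at 1.
Every branch of the negation's tableau closes; the branch above is one of them.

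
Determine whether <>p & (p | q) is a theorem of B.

Invalid (countermodel exists)

Tableau for the negation ~(<>p & (p | q)):
1. ~(<>p & (p | q)), w0
2. ~(p | q), w0
3. ~p, w0
4. ~q, w0
Accessibility: w0Rw0
The negation has an open branch (countermodel exists).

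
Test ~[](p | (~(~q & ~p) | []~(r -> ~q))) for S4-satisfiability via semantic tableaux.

1. ~[](p | (~(~q & ~p) | []~(r -> ~q))), w0
2. ~(p | (~(~q & ~p) | []~(r -> ~q))), w1
3. ~p, w1
4. ~(~(~q & ~p) | []~(r -> ~q)), w1
5. ~q & ~p, w1
6. ~[]~(r -> ~q), w1
7. ~q, w1
8. r -> ~q, w2
9. ~q, w2
Accessibility: w0Rw0, w0Rw1, w0Rw2, w1Rw1, w1Rw2, w2Rw2

Satisfiable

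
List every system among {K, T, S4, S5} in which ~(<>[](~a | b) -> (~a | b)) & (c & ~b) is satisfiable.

S4-tableau for the formula:
1. ~(<>[](~a | b) -> (~a | b)) & (c & ~b), u
2. ~(<>[](~a | b) -> (~a | b)), u   [&-rule on 1]
3. c & ~b, u   [&-rule on 1]
4. <>[](~a | b), u   [~->-rule on 2]
5. ~(~a | b), u   [~->-rule on 2]
6. c, u   [&-rule on 3]
7. ~b, u   [&-rule on 3]
8. a, u   [~|-rule on 5]
9. [](~a | b), v   [<>-rule on 4: fresh world v, uRv]
10. ~a | b, v   [[]-rule on 9 via vRv]
11. b, v   [|-rule on 10 (branches; this branch)]
Accessibility: uRu, uRv, vRv
Complete open branch: satisfiable in S4, hence also in K, T (this S4-model is also a K-model and a T-model).
S5-tableau for the formula:
1. ~(<>[](~a | b) -> (~a | b)) & (c & ~b), u
2. ~(<>[](~a | b) -> (~a | b)), u   [&-rule on 1]
3. c & ~b, u   [&-rule on 1]
4. <>[](~a | b), u   [~->-rule on 2]
5. ~(~a | b), u   [~->-rule on 2]
6. c, u   [&-rule on 3]
7. ~b, u   [&-rule on 3]
8. a, u   [~|-rule on 5]
9. [](~a | b), v   [<>-rule on 4: fresh world v, uRv]
10. ~a | b, u   [[]-rule on 9 via vRu]
11. ~a | b, v   [[]-rule on 9 via vRv]
12. b, u   [|-rule on 10 (branches; this branch)]
Accessibility: uRu, uRv, vRu, vRv
Branch closes: b and ~b both at u.
Every branch closes (one shown): unsatisfiable in S5.

K, T, S4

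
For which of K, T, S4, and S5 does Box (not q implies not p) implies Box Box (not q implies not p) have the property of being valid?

S4, S5

S4-tableau for the negation not (Box (not q implies not p) implies Box Box (not q implies not p)):
1. not (Box (not q implies not p) implies Box Box (not q implies not p)), w0
2. Box (not q implies not p), w0
3. not Box Box (not q implies not p), w0
4. not q implies not p, w0
5. not p, w0
6. not Box (not q implies not p), w1
7. not q implies not p, w1
8. not p, w1
9. not (not q implies not p), w2
10. not q, w2
11. p, w2
12. not q implies not p, w2
13. not p, w2
Accessibility: w0Rw0, w0Rw1, w0Rw2, w1Rw1, w1Rw2, w2Rw2
Branch closes: p and not p both at w2.
Every branch closes (one shown): valid in S4, hence also in S5 (every theorem of S4 is a theorem of S5).
T-tableau for the negation not (Box (not q implies not p) implies Box Box (not q implies not p)):
1. not (Box (not q implies not p) implies Box Box (not q implies not p)), w0
2. Box (not q implies not p), w0
3. not Box Box (not q implies not p), w0
4. not q implies not p, w0
5. not p, w0
6. not Box (not q implies not p), w1
7. not q implies not p, w1
8. not p, w1
9. not (not q implies not p), w2
10. not q, w2
11. p, w2
Accessibility: w0Rw0, w0Rw1, w1Rw1, w1Rw2, w2Rw2
Complete open branch: countermodel on a T-frame, so not valid in T, nor in K (the same frame is also a K-frame).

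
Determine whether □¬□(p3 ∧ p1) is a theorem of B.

No, not valid

Tableau for the negation ¬□¬□(p3 ∧ p1):
1. ¬□¬□(p3 ∧ p1), w0
2. □(p3 ∧ p1), w1
3. p3 ∧ p1, w0
4. p3, w0
5. p1, w0
6. p3 ∧ p1, w1
7. p3, w1
8. p1, w1
Accessibility: w0Rw0, w0Rw1, w1Rw0, w1Rw1
The negation has an open branch (countermodel exists).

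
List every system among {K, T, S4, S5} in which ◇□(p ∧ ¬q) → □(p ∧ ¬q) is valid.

S5-tableau for the negation ¬(◇□(p ∧ ¬q) → □(p ∧ ¬q)):
1. ¬(◇□(p ∧ ¬q) → □(p ∧ ¬q)), u
2. ◇□(p ∧ ¬q), u
3. ¬□(p ∧ ¬q), u
4. □(p ∧ ¬q), v
5. p ∧ ¬q, u
6. p, u
7. ¬q, u
8. p ∧ ¬q, v
9. p, v
10. ¬q, v
11. ¬(p ∧ ¬q), w
12. p ∧ ¬q, w
13. p, w
14. ¬q, w
15. q, w
Accessibility: uRu, uRv, uRw, vRu, vRv, vRw, wRu, wRv, wRw
Branch closes: q and ¬q both at w.
Every branch closes (one shown): valid in S5.
S4-tableau for the negation ¬(◇□(p ∧ ¬q) → □(p ∧ ¬q)):
1. ¬(◇□(p ∧ ¬q) → □(p ∧ ¬q)), u
2. ◇□(p ∧ ¬q), u
3. ¬□(p ∧ ¬q), u
4. □(p ∧ ¬q), v
5. p ∧ ¬q, v
6. p, v
7. ¬q, v
8. ¬(p ∧ ¬q), w
9. q, w
Accessibility: uRu, uRv, uRw, vRv, wRw
Complete open branch: countermodel on an S4-frame, so not valid in S4, nor in K, T (the same frame is also a K-frame and a T-frame).

S5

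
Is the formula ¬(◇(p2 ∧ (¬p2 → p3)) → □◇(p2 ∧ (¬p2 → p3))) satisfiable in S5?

No, unsatisfiable

1. ¬(◇(p2 ∧ (¬p2 → p3)) → □◇(p2 ∧ (¬p2 → p3))), w0
2. ◇(p2 ∧ (¬p2 → p3)), w0
3. ¬□◇(p2 ∧ (¬p2 → p3)), w0
4. p2 ∧ (¬p2 → p3), w1
5. p2, w1
6. ¬p2 → p3, w1
7. p3, w1
8. ¬◇(p2 ∧ (¬p2 → p3)), w2
9. ¬(p2 ∧ (¬p2 → p3)), w0
10. ¬(p2 ∧ (¬p2 → p3)), w1
11. ¬(p2 ∧ (¬p2 → p3)), w2
12. ¬(¬p2 → p3), w0
13. ¬p2, w0
14. ¬p3, w0
15. ¬(¬p2 → p3), w1
16. ¬p2, w1
17. ¬p3, w1
Accessibility: w0Rw0, w0Rw1, w0Rw2, w1Rw0, w1Rw1, w1Rw2, w2Rw0, w2Rw1, w2Rw2
Branch closes: p2 and ¬p2 both at w1.
All branches of the tableau close; one closing branch shown above.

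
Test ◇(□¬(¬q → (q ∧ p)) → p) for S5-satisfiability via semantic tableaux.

1. ◇(□¬(¬q → (q ∧ p)) → p), u
2. □¬(¬q → (q ∧ p)) → p, v
3. p, v
Accessibility: uRu, uRv, vRu, vRv

Satisfiable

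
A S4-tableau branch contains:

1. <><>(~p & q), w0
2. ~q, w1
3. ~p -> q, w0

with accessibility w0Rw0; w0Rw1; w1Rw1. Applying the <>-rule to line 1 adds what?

a fresh world w2 with w0Rw2, and <>(~p & q) at w2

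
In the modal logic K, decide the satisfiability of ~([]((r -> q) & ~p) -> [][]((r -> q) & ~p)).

Satisfiable

1. ~([]((r -> q) & ~p) -> [][]((r -> q) & ~p)), 0
2. []((r -> q) & ~p), 0   [~->-rule on 1]
3. ~[][]((r -> q) & ~p), 0   [~->-rule on 1]
4. ~[]((r -> q) & ~p), 1   [~[]-rule on 3: fresh world 1, 0R1]
5. (r -> q) & ~p, 1   [[]-rule on 2 via 0R1]
6. r -> q, 1   [&-rule on 5]
7. ~p, 1   [&-rule on 5]
8. q, 1   [->-rule on 6 (branches; this branch)]
9. ~((r -> q) & ~p), 2   [~[]-rule on 4: fresh world 2, 1R2]
10. p, 2   [~&-rule on 9 (branches; this branch)]
Accessibility: 0R1, 1R2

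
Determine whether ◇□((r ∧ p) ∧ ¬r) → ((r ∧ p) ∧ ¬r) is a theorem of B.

Valid

Tableau for the negation ¬(◇□((r ∧ p) ∧ ¬r) → ((r ∧ p) ∧ ¬r)):
1. ¬(◇□((r ∧ p) ∧ ¬r) → ((r ∧ p) ∧ ¬r)), w0
2. ◇□((r ∧ p) ∧ ¬r), w0
3. ¬((r ∧ p) ∧ ¬r), w0
4. ¬(r ∧ p), w0
5. ¬p, w0
6. □((r ∧ p) ∧ ¬r), w1
7. (r ∧ p) ∧ ¬r, w0
8. r ∧ p, w0
9. ¬r, w0
10. r, w0
11. p, w0
Accessibility: w0Rw0, w0Rw1, w1Rw0, w1Rw1
Branch closes: r and ¬r both at w0.
All branches of the negation close; one closing branch shown above.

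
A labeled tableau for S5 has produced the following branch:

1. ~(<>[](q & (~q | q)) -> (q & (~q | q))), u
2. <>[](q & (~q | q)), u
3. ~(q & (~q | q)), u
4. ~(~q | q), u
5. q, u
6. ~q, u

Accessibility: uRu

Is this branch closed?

Closed

Both q and ~q appear at u.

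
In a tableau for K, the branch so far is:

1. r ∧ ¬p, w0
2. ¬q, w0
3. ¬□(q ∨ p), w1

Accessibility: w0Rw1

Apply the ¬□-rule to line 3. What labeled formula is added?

a fresh world w2 with w1Rw2, and ¬(q ∨ p) at w2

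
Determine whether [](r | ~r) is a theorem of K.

Valid in K

Tableau for the negation ~[](r | ~r):
1. ~[](r | ~r), u
2. ~(r | ~r), v
3. ~r, v
4. r, v
Accessibility: uRv
Branch closes: r and ~r both at v.
All branches of the negation close; one closing branch shown above.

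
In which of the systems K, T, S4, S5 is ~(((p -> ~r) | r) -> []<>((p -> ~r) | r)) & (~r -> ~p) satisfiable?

K

K-tableau for the formula:
1. ~(((p -> ~r) | r) -> []<>((p -> ~r) | r)) & (~r -> ~p), 0
2. ~(((p -> ~r) | r) -> []<>((p -> ~r) | r)), 0
3. ~r -> ~p, 0
4. (p -> ~r) | r, 0
5. ~[]<>((p -> ~r) | r), 0
6. ~p, 0
7. r, 0
8. ~<>((p -> ~r) | r), 1
Accessibility: 0R1
Complete open branch: satisfiable in K.
T-tableau for the formula:
1. ~(((p -> ~r) | r) -> []<>((p -> ~r) | r)) & (~r -> ~p), 0
2. ~(((p -> ~r) | r) -> []<>((p -> ~r) | r)), 0
3. ~r -> ~p, 0
4. (p -> ~r) | r, 0
5. ~[]<>((p -> ~r) | r), 0
6. ~p, 0
7. p -> ~r, 0
8. ~r, 0
9. ~<>((p -> ~r) | r), 1
10. ~((p -> ~r) | r), 1
11. ~(p -> ~r), 1
12. ~r, 1
13. p, 1
14. r, 1
Accessibility: 0R0, 0R1, 1R1
Branch closes: r and ~r both at 1.
Every branch closes (one shown): unsatisfiable in T, hence also in S4, S5 (every S4/S5-frame is a T-frame).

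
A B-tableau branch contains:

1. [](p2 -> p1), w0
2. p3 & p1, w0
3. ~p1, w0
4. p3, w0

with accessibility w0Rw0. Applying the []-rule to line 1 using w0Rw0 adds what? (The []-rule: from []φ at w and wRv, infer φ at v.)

p2 -> p1, w0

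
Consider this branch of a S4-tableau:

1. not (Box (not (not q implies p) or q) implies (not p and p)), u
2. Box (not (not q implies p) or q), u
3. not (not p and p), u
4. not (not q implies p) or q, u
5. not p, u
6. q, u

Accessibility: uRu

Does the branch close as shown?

No atom appears with both signs at the same world.

No, open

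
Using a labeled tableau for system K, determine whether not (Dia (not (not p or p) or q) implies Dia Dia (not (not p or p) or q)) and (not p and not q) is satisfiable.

1. not (Dia (not (not p or p) or q) implies Dia Dia (not (not p or p) or q)) and (not p and not q), w0
2. not (Dia (not (not p or p) or q) implies Dia Dia (not (not p or p) or q)), w0   [and-rule on 1]
3. not p and not q, w0   [and-rule on 1]
4. Dia (not (not p or p) or q), w0   [neg-implies-rule on 2]
5. not Dia Dia (not (not p or p) or q), w0   [neg-implies-rule on 2]
6. not p, w0   [and-rule on 3]
7. not q, w0   [and-rule on 3]
8. not (not p or p) or q, w1   [Dia-rule on 4: fresh world w1, w0Rw1]
9. not Dia (not (not p or p) or q), w1   [neg-Dia-rule on 5 via w0Rw1]
10. q, w1   [or-rule on 8 (branches; this branch)]
Accessibility: w0Rw1

Yes, satisfiable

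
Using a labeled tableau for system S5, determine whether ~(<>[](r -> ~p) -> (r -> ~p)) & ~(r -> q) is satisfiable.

1. ~(<>[](r -> ~p) -> (r -> ~p)) & ~(r -> q), u
2. ~(<>[](r -> ~p) -> (r -> ~p)), u
3. ~(r -> q), u
4. <>[](r -> ~p), u
5. ~(r -> ~p), u
6. r, u
7. ~q, u
8. p, u
9. [](r -> ~p), v
10. r -> ~p, u
11. r -> ~p, v
12. ~p, u
Accessibility: uRu, uRv, vRu, vRv
Branch closes: p and ~p both at u.
Every branch closes; the branch above is one of them.

Unsatisfiable (every branch closes)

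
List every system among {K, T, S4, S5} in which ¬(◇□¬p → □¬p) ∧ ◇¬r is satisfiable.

K, T, S4

S4-tableau for the formula:
1. ¬(◇□¬p → □¬p) ∧ ◇¬r, w0
2. ¬(◇□¬p → □¬p), w0   [∧-rule on 1]
3. ◇¬r, w0   [∧-rule on 1]
4. ◇□¬p, w0   [¬→-rule on 2]
5. ¬□¬p, w0   [¬→-rule on 2]
6. ¬r, w1   [◇-rule on 3: fresh world w1, w0Rw1]
7. □¬p, w2   [◇-rule on 4: fresh world w2, w0Rw2]
8. ¬p, w2   [□-rule on 7 via w2Rw2]
9. p, w3   [¬□-rule on 5: fresh world w3, w0Rw3]
Accessibility: w0Rw0, w0Rw1, w0Rw2, w0Rw3, w1Rw1, w2Rw2, w3Rw3
Complete open branch: satisfiable in S4, hence also in K, T (this S4-model is also a K-model and a T-model).
S5-tableau for the formula:
1. ¬(◇□¬p → □¬p) ∧ ◇¬r, w0
2. ¬(◇□¬p → □¬p), w0   [∧-rule on 1]
3. ◇¬r, w0   [∧-rule on 1]
4. ◇□¬p, w0   [¬→-rule on 2]
5. ¬□¬p, w0   [¬→-rule on 2]
6. ¬r, w1   [◇-rule on 3: fresh world w1, w0Rw1]
7. □¬p, w2   [◇-rule on 4: fresh world w2, w0Rw2]
8. ¬p, w0   [□-rule on 7 via w2Rw0]
9. ¬p, w1   [□-rule on 7 via w2Rw1]
10. ¬p, w2   [□-rule on 7 via w2Rw2]
11. p, w3   [¬□-rule on 5: fresh world w3, w0Rw3]
12. ¬p, w3   [□-rule on 7 via w2Rw3]
Accessibility: w0Rw0, w0Rw1, w0Rw2, w0Rw3, w1Rw0, w1Rw1, w1Rw2, w1Rw3, w2Rw0, w2Rw1, w2Rw2, w2Rw3, w3Rw0, w3Rw1, w3Rw2, w3Rw3
Branch closes: p and ¬p both at w3.
Every branch closes (one shown): unsatisfiable in S5.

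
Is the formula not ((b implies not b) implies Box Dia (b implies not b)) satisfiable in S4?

Satisfiable

1. not ((b implies not b) implies Box Dia (b implies not b)), 0
2. b implies not b, 0
3. not Box Dia (b implies not b), 0
4. not b, 0
5. not Dia (b implies not b), 1
6. not (b implies not b), 1
7. b, 1
Accessibility: 0R0, 0R1, 1R1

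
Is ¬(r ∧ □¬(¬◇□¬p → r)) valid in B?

Tableau for the negation r ∧ □¬(¬◇□¬p → r):
1. r ∧ □¬(¬◇□¬p → r), 0
2. r, 0
3. □¬(¬◇□¬p → r), 0
4. ¬(¬◇□¬p → r), 0
5. ¬◇□¬p, 0
6. ¬r, 0
Accessibility: 0R0
Branch closes: r and ¬r both at 0.
Every branch of the negation's tableau closes; the branch above is one of them.

Yes, valid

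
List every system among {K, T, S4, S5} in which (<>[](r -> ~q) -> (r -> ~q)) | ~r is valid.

S4-tableau for the negation ~((<>[](r -> ~q) -> (r -> ~q)) | ~r):
1. ~((<>[](r -> ~q) -> (r -> ~q)) | ~r), w0
2. ~(<>[](r -> ~q) -> (r -> ~q)), w0   [~|-rule on 1]
3. r, w0   [~|-rule on 1]
4. <>[](r -> ~q), w0   [~->-rule on 2]
5. ~(r -> ~q), w0   [~->-rule on 2]
6. q, w0   [~->-rule on 5]
7. [](r -> ~q), w1   [<>-rule on 4: fresh world w1, w0Rw1]
8. r -> ~q, w1   [[]-rule on 7 via w1Rw1]
9. ~q, w1   [->-rule on 8 (branches; this branch)]
Accessibility: w0Rw0, w0Rw1, w1Rw1
Complete open branch: countermodel on an S4-frame, so not valid in S4, nor in K, T (the same frame is also a K-frame and a T-frame).
S5-tableau for the negation ~((<>[](r -> ~q) -> (r -> ~q)) | ~r):
1. ~((<>[](r -> ~q) -> (r -> ~q)) | ~r), w0
2. ~(<>[](r -> ~q) -> (r -> ~q)), w0   [~|-rule on 1]
3. r, w0   [~|-rule on 1]
4. <>[](r -> ~q), w0   [~->-rule on 2]
5. ~(r -> ~q), w0   [~->-rule on 2]
6. q, w0   [~->-rule on 5]
7. [](r -> ~q), w1   [<>-rule on 4: fresh world w1, w0Rw1]
8. r -> ~q, w0   [[]-rule on 7 via w1Rw0]
9. r -> ~q, w1   [[]-rule on 7 via w1Rw1]
10. ~q, w0   [->-rule on 8 (branches; this branch)]
Accessibility: w0Rw0, w0Rw1, w1Rw0, w1Rw1
Branch closes: q and ~q both at w0.
Every branch closes (one shown): valid in S5.

S5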